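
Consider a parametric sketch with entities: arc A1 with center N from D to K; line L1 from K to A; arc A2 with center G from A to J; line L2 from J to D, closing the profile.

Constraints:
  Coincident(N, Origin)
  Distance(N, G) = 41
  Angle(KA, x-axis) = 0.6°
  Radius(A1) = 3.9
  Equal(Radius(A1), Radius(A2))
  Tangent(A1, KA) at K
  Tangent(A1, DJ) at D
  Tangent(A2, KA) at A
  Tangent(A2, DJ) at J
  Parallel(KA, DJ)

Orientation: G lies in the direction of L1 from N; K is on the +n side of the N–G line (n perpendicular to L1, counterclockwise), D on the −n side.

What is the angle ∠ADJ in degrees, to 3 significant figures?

10.8°

Tangency of A1 to both parallel lines with radius 3.9 puts K and D at N ± 3.9·n: K = (-0.0408, 3.90), D = (0.0408, -3.90). Equal radii place A and J the same way about G: A = G + 3.9·n = (41.0, 4.33), J = G − 3.9·n = (41.0, -3.47). Then cos ∠ADJ = DA·DJ / (|DA||DJ|), giving 10.8°.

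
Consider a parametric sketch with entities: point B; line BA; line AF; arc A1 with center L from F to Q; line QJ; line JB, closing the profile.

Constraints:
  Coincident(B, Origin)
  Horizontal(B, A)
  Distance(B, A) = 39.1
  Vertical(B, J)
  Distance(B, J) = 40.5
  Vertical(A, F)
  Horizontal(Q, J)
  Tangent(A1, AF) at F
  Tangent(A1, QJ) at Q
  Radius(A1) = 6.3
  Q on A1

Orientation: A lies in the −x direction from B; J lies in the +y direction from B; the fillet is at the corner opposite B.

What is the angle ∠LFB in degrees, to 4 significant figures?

41.18°

B is at the origin; B and A share the same y with |BA| = 39.1 and A on the −x side, so A = (-39.10, 0.000). BJ is vertical with |BJ| = 40.5 and J on the +y side, so J = (0.000, 40.50). The virtual corner opposite B is at (-39.10, 40.50). Tangency of A1 to AF means the radius LF is perpendicular to AF and A1 meets QJ tangentially, so LQ is at right angles to QJ, with radius 6.3, so the center L sits 6.3 in from both sides at L = (-32.80, 34.20). That places the tangent points at F = (-39.10, 34.20) on AF and Q = (-32.80, 40.50) on QJ. Then cos ∠LFB = FL·FB / (|FL||FB|), giving 41.18°.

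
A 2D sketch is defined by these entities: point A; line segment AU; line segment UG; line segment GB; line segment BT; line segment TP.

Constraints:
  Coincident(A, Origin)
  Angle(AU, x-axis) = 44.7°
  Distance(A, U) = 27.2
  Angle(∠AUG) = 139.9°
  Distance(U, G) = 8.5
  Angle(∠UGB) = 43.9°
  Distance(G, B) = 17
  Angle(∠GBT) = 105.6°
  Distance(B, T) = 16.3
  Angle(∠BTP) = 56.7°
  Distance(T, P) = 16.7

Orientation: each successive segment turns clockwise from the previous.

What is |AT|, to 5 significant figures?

14.325

∠UGB = 43.9° gives GB at -131.50° from the x-axis; with |GB| = 17.0, B = (16.542, 7.0818). ∠GBT = 105.6° gives BT at 154.10° from the x-axis; with |BT| = 16.3, T = (1.8790, 14.202). Then |AT| = |T − A| = 14.325.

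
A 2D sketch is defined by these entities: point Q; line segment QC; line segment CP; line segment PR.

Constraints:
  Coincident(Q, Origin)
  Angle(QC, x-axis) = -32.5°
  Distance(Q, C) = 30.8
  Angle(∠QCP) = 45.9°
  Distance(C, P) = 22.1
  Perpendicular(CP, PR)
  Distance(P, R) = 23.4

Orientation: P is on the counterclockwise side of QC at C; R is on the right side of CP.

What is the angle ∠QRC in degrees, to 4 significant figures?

42.53°

∠QCP = 45.9°, so CP runs at -32.5° + (180° − 45.9°) = 101.6° from the x-axis; with |CP| = 22.1, P = C + 22.1·(cos 101.6°, sin 101.6°) = (21.53, 5.100). CP is perpendicular to PR; with |PR| = 23.4 on the right of CP, R = P + 23.4·(0.9796, 0.2011) = (44.45, 9.805). Then cos ∠QRC = RQ·RC / (|RQ||RC|), giving 42.53°.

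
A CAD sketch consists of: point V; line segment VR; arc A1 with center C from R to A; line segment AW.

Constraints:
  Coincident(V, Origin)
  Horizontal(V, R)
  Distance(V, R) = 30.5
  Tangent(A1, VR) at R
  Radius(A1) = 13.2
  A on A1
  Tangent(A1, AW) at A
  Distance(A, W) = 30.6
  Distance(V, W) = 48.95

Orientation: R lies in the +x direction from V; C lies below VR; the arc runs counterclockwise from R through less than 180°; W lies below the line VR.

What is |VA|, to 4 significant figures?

22.45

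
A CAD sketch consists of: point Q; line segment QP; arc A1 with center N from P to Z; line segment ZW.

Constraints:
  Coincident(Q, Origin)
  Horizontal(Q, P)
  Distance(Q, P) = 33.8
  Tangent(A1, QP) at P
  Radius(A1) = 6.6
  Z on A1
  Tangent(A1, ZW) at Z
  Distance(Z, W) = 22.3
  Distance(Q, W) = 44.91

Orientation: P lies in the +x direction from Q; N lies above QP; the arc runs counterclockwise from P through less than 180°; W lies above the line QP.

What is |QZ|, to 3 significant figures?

41.0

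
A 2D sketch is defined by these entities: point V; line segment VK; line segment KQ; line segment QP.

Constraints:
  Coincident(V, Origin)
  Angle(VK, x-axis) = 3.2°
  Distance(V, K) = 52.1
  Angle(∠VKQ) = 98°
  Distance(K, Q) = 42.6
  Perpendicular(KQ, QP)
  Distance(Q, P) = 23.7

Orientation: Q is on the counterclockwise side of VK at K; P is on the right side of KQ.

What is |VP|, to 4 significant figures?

90.30

V is at the origin; VK runs at 3.2° with length 52.1, so K = 52.1·(cos 3.2°, sin 3.2°) = (52.02, 2.908). ∠VKQ = 98.0°, so KQ runs at 3.2° + (180° − 98.0°) = 85.20° from the x-axis; with |KQ| = 42.6, Q = K + 42.6·(cos 85.20°, sin 85.20°) = (55.58, 45.36). KQ is perpendicular to QP; with |QP| = 23.7 on the right of KQ, P = Q + 23.7·(0.9965, -0.08368) = (79.20, 43.38). Then |VP| = |P − V| = 90.30.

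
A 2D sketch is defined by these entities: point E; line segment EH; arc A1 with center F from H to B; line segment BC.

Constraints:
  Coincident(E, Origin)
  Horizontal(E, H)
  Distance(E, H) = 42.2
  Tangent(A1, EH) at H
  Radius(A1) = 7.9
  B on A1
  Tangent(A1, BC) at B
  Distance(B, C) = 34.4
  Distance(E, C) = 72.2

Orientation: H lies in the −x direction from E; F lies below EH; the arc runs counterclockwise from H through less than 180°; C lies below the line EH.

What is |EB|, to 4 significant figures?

49.84

Checks: E = (0.00, 0.00) ✓; |FB| = 7.900 ✓; ∠(FB, BC) = 90.00° ✓; |BC| = 34.40 ✓; |EC| = 72.20 ✓.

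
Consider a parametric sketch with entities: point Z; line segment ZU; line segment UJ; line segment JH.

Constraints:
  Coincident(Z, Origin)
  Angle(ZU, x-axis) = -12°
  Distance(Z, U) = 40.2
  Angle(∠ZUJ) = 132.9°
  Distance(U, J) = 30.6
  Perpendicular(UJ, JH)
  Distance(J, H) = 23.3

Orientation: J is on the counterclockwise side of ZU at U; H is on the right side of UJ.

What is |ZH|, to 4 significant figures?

78.37

Z is at the origin; ZU runs at -12.0° with length 40.2, so U = 40.2·(cos -12.0°, sin -12.0°) = (39.32, -8.358). ∠ZUJ = 132.9°, so UJ runs at -12.0° + (180° − 132.9°) = 35.10° from the x-axis; with |UJ| = 30.6, J = U + 30.6·(cos 35.10°, sin 35.10°) = (64.36, 9.237). UJ is perpendicular to JH; with |JH| = 23.3 on the right of UJ, H = J + 23.3·(0.5750, -0.8181) = (77.75, -9.826). Then |ZH| = |H − Z| = 78.37.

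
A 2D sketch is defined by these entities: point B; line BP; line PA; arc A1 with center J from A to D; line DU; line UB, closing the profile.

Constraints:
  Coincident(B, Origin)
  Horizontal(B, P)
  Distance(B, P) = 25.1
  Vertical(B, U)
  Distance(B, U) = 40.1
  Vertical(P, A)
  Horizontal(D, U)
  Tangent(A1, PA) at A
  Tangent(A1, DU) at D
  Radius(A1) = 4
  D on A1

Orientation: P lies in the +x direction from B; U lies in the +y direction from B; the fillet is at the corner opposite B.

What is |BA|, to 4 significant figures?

43.97

B is at the origin; B and P share the same y with |BP| = 25.1 and P on the +x side, so P = (25.10, 0.000). B and U share the same x with |BU| = 40.1 and U on the +y side, so U = (0.000, 40.10). The virtual corner opposite B is at (25.10, 40.10). A1 meets PA tangentially, so JA is at right angles to PA and since A1 is tangent to DU there, JD ⟂ DU, with radius 4.0, so the center J sits 4.0 in from both sides at J = (21.10, 36.10). That places the tangent points at A = (25.10, 36.10) on PA and D = (21.10, 40.10) on DU. Then |BA| = |A − B| = 43.97.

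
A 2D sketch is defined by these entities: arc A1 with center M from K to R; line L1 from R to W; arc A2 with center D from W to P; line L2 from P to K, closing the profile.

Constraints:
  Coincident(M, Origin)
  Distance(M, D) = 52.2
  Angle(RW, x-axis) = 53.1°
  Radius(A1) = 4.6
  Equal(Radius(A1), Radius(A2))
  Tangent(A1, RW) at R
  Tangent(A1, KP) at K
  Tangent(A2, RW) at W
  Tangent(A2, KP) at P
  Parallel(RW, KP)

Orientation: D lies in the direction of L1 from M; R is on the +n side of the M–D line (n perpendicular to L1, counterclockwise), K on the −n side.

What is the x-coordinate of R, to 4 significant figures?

-3.679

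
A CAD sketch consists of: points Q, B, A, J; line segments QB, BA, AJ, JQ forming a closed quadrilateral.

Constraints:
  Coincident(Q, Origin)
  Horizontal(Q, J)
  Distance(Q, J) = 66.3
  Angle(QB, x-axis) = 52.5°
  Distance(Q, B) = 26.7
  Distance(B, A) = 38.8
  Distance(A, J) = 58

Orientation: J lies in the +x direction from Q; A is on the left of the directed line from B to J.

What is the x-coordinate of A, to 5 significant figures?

40.135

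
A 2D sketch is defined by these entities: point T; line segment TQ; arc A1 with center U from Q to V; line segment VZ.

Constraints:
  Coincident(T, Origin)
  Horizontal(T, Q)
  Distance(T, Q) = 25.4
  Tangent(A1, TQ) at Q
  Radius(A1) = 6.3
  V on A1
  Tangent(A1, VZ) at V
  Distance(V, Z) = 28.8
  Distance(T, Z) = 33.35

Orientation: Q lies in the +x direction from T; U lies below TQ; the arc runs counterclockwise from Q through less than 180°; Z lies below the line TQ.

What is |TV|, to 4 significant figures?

19.89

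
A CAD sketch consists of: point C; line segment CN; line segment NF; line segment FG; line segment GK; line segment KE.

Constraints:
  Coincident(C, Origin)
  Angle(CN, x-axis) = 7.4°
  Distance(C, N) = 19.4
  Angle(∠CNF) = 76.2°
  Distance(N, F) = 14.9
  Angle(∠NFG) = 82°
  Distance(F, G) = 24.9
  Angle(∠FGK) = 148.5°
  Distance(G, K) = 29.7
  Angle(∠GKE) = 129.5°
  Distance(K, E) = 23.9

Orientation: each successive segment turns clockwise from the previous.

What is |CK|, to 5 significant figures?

31.173

C is at the origin; CN runs at 7.4° with length 19.4, so N = (19.238, 2.4986). ∠CNF = 76.2° gives NF at -96.400° from the x-axis; with |NF| = 14.9, F = (17.578, -12.309). ∠NFG = 82.0° gives FG at 165.60° from the x-axis; with |FG| = 24.9, G = (-6.5402, -6.1161). ∠FGK = 148.5° gives GK at 134.10° from the x-axis; with |GK| = 29.7, K = (-27.209, 15.212). Then |CK| = |K − C| = 31.173.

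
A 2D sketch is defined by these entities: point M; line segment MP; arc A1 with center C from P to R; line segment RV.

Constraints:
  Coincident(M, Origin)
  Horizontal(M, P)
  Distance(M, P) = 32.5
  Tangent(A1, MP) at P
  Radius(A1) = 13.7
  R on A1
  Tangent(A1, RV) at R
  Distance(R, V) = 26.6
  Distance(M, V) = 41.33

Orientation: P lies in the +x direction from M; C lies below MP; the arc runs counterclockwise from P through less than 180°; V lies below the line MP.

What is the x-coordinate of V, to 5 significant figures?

15.492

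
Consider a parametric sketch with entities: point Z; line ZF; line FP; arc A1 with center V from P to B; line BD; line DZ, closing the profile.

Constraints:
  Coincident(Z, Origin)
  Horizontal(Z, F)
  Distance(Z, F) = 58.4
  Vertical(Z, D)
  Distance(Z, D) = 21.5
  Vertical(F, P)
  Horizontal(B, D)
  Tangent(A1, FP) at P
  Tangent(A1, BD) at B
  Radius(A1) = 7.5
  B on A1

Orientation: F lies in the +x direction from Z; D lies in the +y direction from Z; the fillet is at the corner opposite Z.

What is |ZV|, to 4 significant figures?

52.79

Z is at the origin; Z and F share the same y with |ZF| = 58.4 and F on the +x side, so F = (58.40, 0.000). Z and D share the same x with |ZD| = 21.5 and D on the +y side, so D = (0.000, 21.50). The virtual corner opposite Z is at (58.40, 21.50). The tangent condition forces VP to be normal to FP and since A1 is tangent to BD there, VB ⟂ BD, with radius 7.5, so the center V sits 7.5 in from both sides at V = (50.90, 14.00). Then |ZV| = |V − Z| = 52.79.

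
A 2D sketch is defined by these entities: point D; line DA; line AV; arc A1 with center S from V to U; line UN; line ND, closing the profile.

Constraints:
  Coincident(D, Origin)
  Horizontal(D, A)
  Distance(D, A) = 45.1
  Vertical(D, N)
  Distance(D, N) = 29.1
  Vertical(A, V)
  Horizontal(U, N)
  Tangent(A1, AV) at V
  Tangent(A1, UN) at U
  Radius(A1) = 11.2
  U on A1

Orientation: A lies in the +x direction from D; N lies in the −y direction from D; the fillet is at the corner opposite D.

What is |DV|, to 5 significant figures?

48.522

D is at the origin; DA is horizontal with |DA| = 45.1 and A on the +x side, so A = (45.100, 0.0000). DN is vertical with |DN| = 29.1 and N on the −y side, so N = (0.0000, -29.100). The virtual corner opposite D is at (45.100, -29.100). A1 meets AV tangentially, so SV is at right angles to AV and tangency of A1 to UN means the radius SU is perpendicular to UN, with radius 11.2, so the center S sits 11.2 in from both sides at S = (33.900, -17.900). That places the tangent points at V = (45.100, -17.900) on AV and U = (33.900, -29.100) on UN. Then |DV| = |V − D| = 48.522.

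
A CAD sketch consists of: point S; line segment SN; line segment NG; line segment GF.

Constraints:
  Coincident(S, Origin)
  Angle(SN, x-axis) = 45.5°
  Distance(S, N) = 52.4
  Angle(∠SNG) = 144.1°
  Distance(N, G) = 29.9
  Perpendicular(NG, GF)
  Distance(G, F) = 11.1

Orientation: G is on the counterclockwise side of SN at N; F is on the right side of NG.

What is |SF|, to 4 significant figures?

83.57

S is at the origin; SN runs at 45.5° with length 52.4, so N = 52.4·(cos 45.5°, sin 45.5°) = (36.73, 37.37). ∠SNG = 144.1°, so NG runs at 45.5° + (180° − 144.1°) = 81.40° from the x-axis; with |NG| = 29.9, G = N + 29.9·(cos 81.40°, sin 81.40°) = (41.20, 66.94). NG ⟂ GF; with |GF| = 11.1 on the right of NG, F = G + 11.1·(0.9888, -0.1495) = (52.17, 65.28). Then |SF| = |F − S| = 83.57.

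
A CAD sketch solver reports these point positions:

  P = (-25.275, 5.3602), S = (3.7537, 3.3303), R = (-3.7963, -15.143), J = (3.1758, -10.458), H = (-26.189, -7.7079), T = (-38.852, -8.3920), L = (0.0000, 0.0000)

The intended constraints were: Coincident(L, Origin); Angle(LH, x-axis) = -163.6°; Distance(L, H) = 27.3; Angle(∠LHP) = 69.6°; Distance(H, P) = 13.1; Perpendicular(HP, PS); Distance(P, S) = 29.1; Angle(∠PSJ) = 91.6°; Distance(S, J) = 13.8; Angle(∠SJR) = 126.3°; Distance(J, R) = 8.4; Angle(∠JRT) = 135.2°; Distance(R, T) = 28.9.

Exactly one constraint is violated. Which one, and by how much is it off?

Distance(R, T) = 28.9 — off by 6.80.

L = (0.00, 0.00) ✓; LH at -163.6° ✓; |LH| = 27.30 ✓; ∠LHP = 69.60° ✓; |HP| = 13.10 ✓; ∠(HP, PS) = 90.00° ✓; |PS| = 29.10 ✓; ∠PSJ = 91.60° ✓; |SJ| = 13.80 ✓; ∠SJR = 126.3° ✓; |JR| = 8.400 ✓; ∠JRT = 135.2° ✓; |RT| = 35.70 ✗.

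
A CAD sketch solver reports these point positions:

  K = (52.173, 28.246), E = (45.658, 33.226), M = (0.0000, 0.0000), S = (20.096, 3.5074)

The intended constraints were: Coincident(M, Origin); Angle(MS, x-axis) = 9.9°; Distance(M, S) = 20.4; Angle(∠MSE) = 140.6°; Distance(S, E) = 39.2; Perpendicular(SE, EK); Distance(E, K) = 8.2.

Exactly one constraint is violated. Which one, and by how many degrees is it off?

Perpendicular(SE, EK) — off by 3.31°.

M = (0.00, 0.00) ✓; MS at 9.900° ✓; |MS| = 20.40 ✓; ∠MSE = 140.6° ✓; |SE| = 39.20 ✓; ∠(SE, EK) = 86.69° ✗; |EK| = 8.200 ✓.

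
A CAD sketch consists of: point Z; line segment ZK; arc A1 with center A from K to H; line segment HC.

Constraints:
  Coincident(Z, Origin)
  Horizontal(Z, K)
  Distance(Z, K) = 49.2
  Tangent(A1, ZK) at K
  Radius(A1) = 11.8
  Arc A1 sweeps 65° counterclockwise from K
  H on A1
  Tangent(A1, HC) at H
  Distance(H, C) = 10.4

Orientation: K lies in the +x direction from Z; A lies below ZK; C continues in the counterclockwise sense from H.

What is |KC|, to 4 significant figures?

22.17

On A1, K sits at bearing 90° from A; a 65° counterclockwise sweep puts H at bearing 155°, so H = A + 11.8·(cos 155°, sin 155°) = (38.51, -6.813). Since A1 is tangent to HC there, AH ⟂ HC, so HC runs along (−sin 155°, cos 155°); with |HC| = 10.4, C = (34.11, -16.24). Then |KC| = |C − K| = 22.17.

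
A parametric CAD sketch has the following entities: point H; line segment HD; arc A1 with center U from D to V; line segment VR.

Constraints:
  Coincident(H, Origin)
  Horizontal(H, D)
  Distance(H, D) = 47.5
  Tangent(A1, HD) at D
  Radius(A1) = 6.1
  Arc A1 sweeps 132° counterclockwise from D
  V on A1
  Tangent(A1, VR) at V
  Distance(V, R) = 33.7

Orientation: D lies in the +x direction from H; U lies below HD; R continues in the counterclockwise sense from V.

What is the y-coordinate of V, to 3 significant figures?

-10.2

H is at the origin; HD is horizontal with |HD| = 47.5 and D on the +x side, so D = (47.5, 0.00). The tangent condition forces UD to be normal to HD, so U = D + (0, -6.1) = (47.5, -6.10). On A1, D sits at bearing 90° from U; a 132° counterclockwise sweep puts V at bearing 222°, so V = U + 6.1·(cos 222°, sin 222°) = (43.0, -10.2). So V.y = -10.2.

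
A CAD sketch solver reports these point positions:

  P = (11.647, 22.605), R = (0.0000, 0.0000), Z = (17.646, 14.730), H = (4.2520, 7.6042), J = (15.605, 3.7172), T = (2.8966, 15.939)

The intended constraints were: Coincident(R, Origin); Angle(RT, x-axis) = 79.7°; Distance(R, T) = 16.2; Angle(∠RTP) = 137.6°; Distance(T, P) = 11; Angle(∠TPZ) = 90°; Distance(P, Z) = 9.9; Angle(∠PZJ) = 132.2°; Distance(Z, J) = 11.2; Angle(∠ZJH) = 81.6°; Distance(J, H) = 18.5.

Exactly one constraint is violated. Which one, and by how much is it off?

Distance(J, H) = 18.5 — off by 6.50.

R = (0.00, 0.00) ✓; RT at 79.70° ✓; |RT| = 16.20 ✓; ∠RTP = 137.6° ✓; |TP| = 11.00 ✓; ∠TPZ = 90.00° ✓; |PZ| = 9.900 ✓; ∠PZJ = 132.2° ✓; |ZJ| = 11.20 ✓; ∠ZJH = 81.60° ✓; |JH| = 12.00 ✗.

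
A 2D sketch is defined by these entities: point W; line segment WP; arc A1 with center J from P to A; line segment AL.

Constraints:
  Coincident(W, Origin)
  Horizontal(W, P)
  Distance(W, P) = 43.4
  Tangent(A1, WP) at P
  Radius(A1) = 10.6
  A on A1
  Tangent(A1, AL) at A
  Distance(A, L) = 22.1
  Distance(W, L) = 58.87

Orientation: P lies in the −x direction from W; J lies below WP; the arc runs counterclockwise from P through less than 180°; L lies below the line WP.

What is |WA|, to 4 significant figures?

55.27

Checks: ∠(JP, PW) = 90.00° ✓; |JP| = 10.60 ✓; |JA| = 10.60 ✓; ∠(JA, AL) = 90.00° ✓; |AL| = 22.10 ✓; |WL| = 58.87 ✓.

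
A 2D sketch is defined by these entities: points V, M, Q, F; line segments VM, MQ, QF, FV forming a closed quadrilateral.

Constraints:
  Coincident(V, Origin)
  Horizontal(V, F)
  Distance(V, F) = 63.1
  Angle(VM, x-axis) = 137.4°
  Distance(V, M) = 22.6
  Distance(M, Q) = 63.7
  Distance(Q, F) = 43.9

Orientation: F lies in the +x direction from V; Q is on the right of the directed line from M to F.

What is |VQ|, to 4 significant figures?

41.10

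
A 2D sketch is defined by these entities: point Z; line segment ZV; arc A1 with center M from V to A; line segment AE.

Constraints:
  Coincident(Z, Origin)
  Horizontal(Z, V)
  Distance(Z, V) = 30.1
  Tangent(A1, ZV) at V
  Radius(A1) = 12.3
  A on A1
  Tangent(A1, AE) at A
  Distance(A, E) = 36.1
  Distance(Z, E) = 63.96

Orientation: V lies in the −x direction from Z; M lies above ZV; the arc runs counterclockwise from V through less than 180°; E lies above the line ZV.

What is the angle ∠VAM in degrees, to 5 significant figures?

26.934°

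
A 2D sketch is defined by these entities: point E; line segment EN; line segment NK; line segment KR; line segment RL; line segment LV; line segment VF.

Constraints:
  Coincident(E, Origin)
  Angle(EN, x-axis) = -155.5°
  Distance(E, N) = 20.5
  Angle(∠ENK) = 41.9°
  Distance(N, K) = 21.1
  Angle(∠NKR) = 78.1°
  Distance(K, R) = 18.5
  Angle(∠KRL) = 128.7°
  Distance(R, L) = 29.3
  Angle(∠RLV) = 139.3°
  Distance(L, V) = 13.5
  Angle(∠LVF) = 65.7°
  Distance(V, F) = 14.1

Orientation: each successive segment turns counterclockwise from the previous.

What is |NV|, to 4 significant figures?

35.65

E is at the origin; EN runs at -155.5° with length 20.5, so N = (-18.65, -8.501). ∠ENK = 41.9° gives NK at -17.40° from the x-axis; with |NK| = 21.1, K = (1.480, -14.81). ∠NKR = 78.1° gives KR at 84.50° from the x-axis; with |KR| = 18.5, R = (3.253, 3.604). ∠KRL = 128.7° gives RL at 135.8° from the x-axis; with |RL| = 29.3, L = (-17.75, 24.03). ∠RLV = 139.3° gives LV at 176.5° from the x-axis; with |LV| = 13.5, V = (-31.23, 24.85). Then |NV| = |V − N| = 35.65.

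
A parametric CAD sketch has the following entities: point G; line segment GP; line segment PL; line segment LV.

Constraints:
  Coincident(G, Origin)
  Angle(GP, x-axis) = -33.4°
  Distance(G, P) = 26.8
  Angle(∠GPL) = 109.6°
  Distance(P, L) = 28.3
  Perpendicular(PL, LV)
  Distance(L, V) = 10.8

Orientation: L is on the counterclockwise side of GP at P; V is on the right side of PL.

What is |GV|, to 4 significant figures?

51.86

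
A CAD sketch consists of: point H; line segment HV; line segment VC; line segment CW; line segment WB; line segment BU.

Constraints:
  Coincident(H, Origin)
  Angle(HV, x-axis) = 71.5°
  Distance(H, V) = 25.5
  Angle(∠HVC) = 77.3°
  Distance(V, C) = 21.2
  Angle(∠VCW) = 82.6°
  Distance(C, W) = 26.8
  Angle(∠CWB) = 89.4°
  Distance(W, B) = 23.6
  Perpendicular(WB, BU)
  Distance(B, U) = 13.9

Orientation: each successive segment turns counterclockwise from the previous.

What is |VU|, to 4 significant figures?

10.22

H is at the origin; HV runs at 71.5° with length 25.5, so V = (8.091, 24.18). ∠HVC = 77.3° gives VC at 174.2° from the x-axis; with |VC| = 21.2, C = (-13.00, 26.32). ∠VCW = 82.6° gives CW at -88.40° from the x-axis; with |CW| = 26.8, W = (-12.25, -0.4649). ∠CWB = 89.4° gives WB at 2.200° from the x-axis; with |WB| = 23.6, B = (11.33, 0.4410). The perpendicularity gives BU at right angles to WB, so BU runs at 92.20°; with |BU| = 13.9, U = (10.80, 14.33). Then |VU| = |U − V| = 10.22.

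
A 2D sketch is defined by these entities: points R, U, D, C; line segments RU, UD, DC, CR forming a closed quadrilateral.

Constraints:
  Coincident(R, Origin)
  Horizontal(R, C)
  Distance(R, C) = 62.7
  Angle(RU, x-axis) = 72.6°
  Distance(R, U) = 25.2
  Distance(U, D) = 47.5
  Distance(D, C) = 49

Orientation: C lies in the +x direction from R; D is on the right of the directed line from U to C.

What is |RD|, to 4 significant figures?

29.08

Checks: |RC| = 62.70 ✓; |RU| = 25.20 ✓; |UD| = 47.50 ✓; |DC| = 49.00 ✓.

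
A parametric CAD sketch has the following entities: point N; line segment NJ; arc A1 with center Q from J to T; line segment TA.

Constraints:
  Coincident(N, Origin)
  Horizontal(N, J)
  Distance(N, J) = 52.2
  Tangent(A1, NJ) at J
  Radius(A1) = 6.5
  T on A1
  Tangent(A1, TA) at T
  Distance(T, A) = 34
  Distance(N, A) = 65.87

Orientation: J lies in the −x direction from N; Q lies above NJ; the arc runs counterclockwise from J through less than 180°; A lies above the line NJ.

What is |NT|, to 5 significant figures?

46.415

N is at the origin; NJ is horizontal with |NJ| = 52.2 and J on the −x side, so J = (-52.200, 0.0000). Tangency of A1 to NJ means the radius QJ is perpendicular to NJ, so Q = J + (0, 6.5) = (-52.200, 6.5000). Since QT ⟂ TA (tangency), |QA| = √(6.5² + 34.0²) = 34.616 regardless of where T sits on A1. So A lies on both circle(N, 65.87) and circle(Q, 34.616); the above-NJ intersection is A = (-51.468, 41.108). T is the foot of the tangent from A: T = (-45.791, 7.5853).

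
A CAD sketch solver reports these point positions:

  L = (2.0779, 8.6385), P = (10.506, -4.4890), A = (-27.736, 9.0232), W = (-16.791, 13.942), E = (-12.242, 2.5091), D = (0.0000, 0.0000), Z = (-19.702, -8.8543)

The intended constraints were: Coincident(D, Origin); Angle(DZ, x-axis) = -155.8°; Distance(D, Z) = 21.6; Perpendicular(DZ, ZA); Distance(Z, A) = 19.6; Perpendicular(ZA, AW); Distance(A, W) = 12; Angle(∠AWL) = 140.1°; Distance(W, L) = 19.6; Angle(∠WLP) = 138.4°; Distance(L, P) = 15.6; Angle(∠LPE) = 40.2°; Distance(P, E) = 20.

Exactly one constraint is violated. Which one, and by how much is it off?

Distance(P, E) = 20 — off by 3.80.

D = (0.00, 0.00) ✓; DZ at -155.8° ✓; |DZ| = 21.60 ✓; ∠(DZ, ZA) = 90.00° ✓; |ZA| = 19.60 ✓; ∠(ZA, AW) = 90.00° ✓; |AW| = 12.00 ✓; ∠AWL = 140.1° ✓; |WL| = 19.60 ✓; ∠WLP = 138.4° ✓; |LP| = 15.60 ✓; ∠LPE = 40.20° ✓; |PE| = 23.80 ✗.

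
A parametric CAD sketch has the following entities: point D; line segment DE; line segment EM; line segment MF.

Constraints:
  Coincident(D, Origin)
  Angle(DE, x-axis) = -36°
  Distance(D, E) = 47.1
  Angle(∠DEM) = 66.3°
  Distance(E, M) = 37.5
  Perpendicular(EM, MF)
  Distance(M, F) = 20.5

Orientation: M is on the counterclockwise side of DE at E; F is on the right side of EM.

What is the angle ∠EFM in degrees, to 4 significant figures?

61.34°

D is at the origin; DE runs at -36.0° with length 47.1, so E = 47.1·(cos -36.0°, sin -36.0°) = (38.10, -27.68). ∠DEM = 66.3°, so EM runs at -36.0° + (180° − 66.3°) = 77.70° from the x-axis; with |EM| = 37.5, M = E + 37.5·(cos 77.70°, sin 77.70°) = (46.09, 8.955). EM is perpendicular to MF; with |MF| = 20.5 on the right of EM, F = M + 20.5·(0.9770, -0.2130) = (66.12, 4.587). Then cos ∠EFM = FE·FM / (|FE||FM|), giving 61.34°.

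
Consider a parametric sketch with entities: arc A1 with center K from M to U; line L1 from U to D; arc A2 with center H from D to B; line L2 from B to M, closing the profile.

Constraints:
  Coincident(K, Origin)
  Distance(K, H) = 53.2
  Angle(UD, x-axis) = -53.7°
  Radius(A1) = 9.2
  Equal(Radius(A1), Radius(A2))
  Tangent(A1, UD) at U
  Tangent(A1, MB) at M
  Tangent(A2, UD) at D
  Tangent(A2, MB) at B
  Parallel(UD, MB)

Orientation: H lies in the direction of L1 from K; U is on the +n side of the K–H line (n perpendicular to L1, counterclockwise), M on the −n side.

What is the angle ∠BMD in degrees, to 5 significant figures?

19.079°

Tangency of A1 to both parallel lines with radius 9.2 puts U and M at K ± 9.2·n: U = (7.4145, 5.4465), M = (-7.4145, -5.4465). Equal radii place D and B the same way about H: D = H + 9.2·n = (38.910, -37.429), B = H − 9.2·n = (24.081, -48.322). Then cos ∠BMD = MB·MD / (|MB||MD|), giving 19.079°.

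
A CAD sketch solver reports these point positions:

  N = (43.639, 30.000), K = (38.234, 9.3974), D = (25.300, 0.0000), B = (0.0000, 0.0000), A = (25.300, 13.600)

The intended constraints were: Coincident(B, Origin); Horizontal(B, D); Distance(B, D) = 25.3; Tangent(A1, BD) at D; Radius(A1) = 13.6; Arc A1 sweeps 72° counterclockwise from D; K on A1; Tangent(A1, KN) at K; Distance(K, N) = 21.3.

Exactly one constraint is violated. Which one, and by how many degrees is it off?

Tangent(A1, KN) at K — off by 3.30°.

B = (0.00, 0.00) ✓; B.y = 0.00, D.y = 0.00 ✓; |BD| = 25.30 ✓; ∠(AD, DB) = 90.00° ✓; |AD| = 13.60 ✓; bearing(A→K) − bearing(A→D) = 72.00° ✓; |AK| = 13.60 ✓; ∠(AK, KN) = 86.70° ✗; |KN| = 21.30 ✓.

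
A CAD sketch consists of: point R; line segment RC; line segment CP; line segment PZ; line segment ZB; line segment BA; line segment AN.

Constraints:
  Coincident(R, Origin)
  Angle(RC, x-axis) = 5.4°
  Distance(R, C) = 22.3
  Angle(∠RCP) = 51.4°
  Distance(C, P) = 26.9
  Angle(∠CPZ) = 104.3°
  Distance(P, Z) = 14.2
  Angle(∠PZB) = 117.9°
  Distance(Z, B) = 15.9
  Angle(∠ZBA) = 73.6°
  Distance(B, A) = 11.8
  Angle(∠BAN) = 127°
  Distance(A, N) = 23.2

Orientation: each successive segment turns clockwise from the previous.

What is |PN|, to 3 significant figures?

7.37

R is at the origin; RC runs at 5.4° with length 22.3, so C = (22.2, 2.10). ∠RCP = 51.4° gives CP at -123° from the x-axis; with |CP| = 26.9, P = (7.47, -20.4). ∠CPZ = 104.3° gives PZ at 161° from the x-axis; with |PZ| = 14.2, Z = (-5.96, -15.8). ∠PZB = 117.9° gives ZB at 99.0° from the x-axis; with |ZB| = 15.9, B = (-8.45, -0.106). ∠ZBA = 73.6° gives BA at -7.40° from the x-axis; with |BA| = 11.8, A = (3.25, -1.63). ∠BAN = 127.0° gives AN at -60.4° from the x-axis; with |AN| = 23.2, N = (14.7, -21.8). Then |PN| = |N − P| = 7.37.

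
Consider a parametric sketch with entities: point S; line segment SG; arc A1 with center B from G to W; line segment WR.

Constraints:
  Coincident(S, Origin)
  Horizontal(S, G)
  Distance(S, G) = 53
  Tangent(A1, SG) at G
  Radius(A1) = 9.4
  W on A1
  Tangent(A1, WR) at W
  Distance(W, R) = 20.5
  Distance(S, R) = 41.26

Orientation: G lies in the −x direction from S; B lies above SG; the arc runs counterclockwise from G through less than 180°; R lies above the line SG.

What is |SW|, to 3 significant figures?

45.1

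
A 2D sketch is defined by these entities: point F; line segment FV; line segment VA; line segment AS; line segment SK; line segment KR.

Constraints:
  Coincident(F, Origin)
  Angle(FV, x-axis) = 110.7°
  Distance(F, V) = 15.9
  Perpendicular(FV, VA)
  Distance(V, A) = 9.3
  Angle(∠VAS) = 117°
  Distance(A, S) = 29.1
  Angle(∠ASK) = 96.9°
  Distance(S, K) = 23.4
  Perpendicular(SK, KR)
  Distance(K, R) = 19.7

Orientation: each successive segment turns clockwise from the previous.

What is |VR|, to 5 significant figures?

23.967

F is at the origin; FV runs at 110.7° with length 15.9, so V = (-5.6203, 14.874). The perpendicularity gives VA at right angles to FV, so VA runs at 20.700°; with |VA| = 9.3, A = (3.0794, 18.161). ∠VAS = 117.0° gives AS at -42.300° from the x-axis; with |AS| = 29.1, S = (24.603, -1.4238). ∠ASK = 96.9° gives SK at -125.40° from the x-axis; with |SK| = 23.4, K = (11.047, -20.498). The perpendicularity gives KR at right angles to SK, so KR runs at 144.60°; with |KR| = 19.7, R = (-5.0106, -9.0859). Then |VR| = |R − V| = 23.967.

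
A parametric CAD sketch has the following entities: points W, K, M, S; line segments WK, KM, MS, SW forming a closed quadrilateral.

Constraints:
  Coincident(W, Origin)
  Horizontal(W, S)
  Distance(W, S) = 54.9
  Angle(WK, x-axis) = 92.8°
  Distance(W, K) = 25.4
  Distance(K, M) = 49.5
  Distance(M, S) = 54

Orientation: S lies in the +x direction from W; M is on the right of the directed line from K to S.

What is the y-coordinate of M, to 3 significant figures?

-23.6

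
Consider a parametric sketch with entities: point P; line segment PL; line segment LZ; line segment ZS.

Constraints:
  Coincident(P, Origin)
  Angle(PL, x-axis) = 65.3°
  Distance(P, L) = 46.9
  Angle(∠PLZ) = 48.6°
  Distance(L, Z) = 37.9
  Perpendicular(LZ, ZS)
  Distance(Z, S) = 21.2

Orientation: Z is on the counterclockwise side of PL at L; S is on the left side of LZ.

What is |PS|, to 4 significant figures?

15.58

P is at the origin; PL runs at 65.3° with length 46.9, so L = 46.9·(cos 65.3°, sin 65.3°) = (19.60, 42.61). ∠PLZ = 48.6°, so LZ runs at 65.3° + (180° − 48.6°) = 196.7° from the x-axis; with |LZ| = 37.9, Z = L + 37.9·(cos 196.7°, sin 196.7°) = (-16.70, 31.72). LZ ⟂ ZS; with |ZS| = 21.2 on the left of LZ, S = Z + 21.2·(0.2874, -0.9578) = (-10.61, 11.41). Then |PS| = |S − P| = 15.58.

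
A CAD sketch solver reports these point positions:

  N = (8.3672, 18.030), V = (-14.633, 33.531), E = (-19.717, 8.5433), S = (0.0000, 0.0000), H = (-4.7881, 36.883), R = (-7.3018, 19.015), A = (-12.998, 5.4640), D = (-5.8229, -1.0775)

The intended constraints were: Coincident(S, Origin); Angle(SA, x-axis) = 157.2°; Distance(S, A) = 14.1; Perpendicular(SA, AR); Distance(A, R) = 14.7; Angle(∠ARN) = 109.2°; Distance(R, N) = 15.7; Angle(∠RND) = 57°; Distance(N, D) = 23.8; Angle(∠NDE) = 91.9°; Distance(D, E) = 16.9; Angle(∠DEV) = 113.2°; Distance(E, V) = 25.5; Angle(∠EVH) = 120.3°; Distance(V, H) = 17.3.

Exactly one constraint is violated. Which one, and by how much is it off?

Distance(V, H) = 17.3 — off by 6.90.

S = (0.00, 0.00) ✓; SA at 157.2° ✓; |SA| = 14.10 ✓; ∠(SA, AR) = 90.00° ✓; |AR| = 14.70 ✓; ∠ARN = 109.2° ✓; |RN| = 15.70 ✓; ∠RND = 57.00° ✓; |ND| = 23.80 ✓; ∠NDE = 91.90° ✓; |DE| = 16.90 ✓; ∠DEV = 113.2° ✓; |EV| = 25.50 ✓; ∠EVH = 120.3° ✓; |VH| = 10.40 ✗.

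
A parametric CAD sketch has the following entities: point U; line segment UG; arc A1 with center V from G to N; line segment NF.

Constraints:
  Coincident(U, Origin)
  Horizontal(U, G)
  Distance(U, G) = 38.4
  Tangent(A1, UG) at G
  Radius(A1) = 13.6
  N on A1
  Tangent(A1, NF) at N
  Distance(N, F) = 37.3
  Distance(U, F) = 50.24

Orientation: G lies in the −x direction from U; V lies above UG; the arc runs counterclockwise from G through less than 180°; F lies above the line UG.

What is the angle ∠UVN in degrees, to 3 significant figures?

7.32°

U is at the origin; UG is horizontal with |UG| = 38.4 and G on the −x side, so G = (-38.4, 0.00). A1 meets UG tangentially, so VG is at right angles to UG, so V = G + (0, 13.6) = (-38.4, 13.6). Since VN ⟂ NF (tangency), |VF| = √(13.6² + 37.3²) = 39.7 regardless of where N sits on A1. So F lies on both circle(U, 50.24) and circle(V, 39.7); the above-UG intersection is F = (-17.2, 47.2). N is the foot of the tangent from F: N = (-25.1, 10.7).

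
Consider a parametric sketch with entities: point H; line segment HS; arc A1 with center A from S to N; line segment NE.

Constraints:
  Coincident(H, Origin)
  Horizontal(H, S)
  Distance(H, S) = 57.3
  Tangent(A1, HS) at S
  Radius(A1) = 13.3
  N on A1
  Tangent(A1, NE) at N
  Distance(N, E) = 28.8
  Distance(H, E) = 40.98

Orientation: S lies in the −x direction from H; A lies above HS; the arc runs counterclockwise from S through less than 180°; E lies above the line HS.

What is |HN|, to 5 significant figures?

46.930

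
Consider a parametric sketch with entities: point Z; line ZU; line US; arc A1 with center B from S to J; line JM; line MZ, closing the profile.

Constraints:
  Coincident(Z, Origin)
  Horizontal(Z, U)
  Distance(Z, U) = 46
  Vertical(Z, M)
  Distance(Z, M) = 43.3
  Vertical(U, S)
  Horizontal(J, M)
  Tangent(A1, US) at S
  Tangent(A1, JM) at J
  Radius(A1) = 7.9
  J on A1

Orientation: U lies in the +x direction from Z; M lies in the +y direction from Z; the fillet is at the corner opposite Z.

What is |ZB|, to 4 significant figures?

52.01

Z is at the origin; Z and U share the same y with |ZU| = 46.0 and U on the +x side, so U = (46.00, 0.000). Z and M share the same x with |ZM| = 43.3 and M on the +y side, so M = (0.000, 43.30). The virtual corner opposite Z is at (46.00, 43.30). Since A1 is tangent to US there, BS ⟂ US and A1 meets JM tangentially, so BJ is at right angles to JM, with radius 7.9, so the center B sits 7.9 in from both sides at B = (38.10, 35.40). Then |ZB| = |B − Z| = 52.01.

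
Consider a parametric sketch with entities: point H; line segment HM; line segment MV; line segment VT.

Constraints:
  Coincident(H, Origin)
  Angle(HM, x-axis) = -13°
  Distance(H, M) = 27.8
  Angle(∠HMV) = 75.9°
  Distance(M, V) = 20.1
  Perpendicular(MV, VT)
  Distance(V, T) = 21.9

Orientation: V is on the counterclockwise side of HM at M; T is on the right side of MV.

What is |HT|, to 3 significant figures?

50.6

∠HMV = 75.9°, so MV runs at -13.0° + (180° − 75.9°) = 91.1° from the x-axis; with |MV| = 20.1, V = M + 20.1·(cos 91.1°, sin 91.1°) = (26.7, 13.8). MV ⟂ VT; with |VT| = 21.9 on the right of MV, T = V + 21.9·(1.00, 0.0192) = (48.6, 14.3). Then |HT| = |T − H| = 50.6.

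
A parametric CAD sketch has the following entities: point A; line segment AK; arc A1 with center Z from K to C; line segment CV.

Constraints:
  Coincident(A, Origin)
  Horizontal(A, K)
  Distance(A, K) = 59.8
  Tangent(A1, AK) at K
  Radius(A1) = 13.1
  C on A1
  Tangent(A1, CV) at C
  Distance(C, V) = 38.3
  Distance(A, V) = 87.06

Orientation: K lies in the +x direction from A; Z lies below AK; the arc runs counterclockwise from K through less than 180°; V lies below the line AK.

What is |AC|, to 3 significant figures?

52.8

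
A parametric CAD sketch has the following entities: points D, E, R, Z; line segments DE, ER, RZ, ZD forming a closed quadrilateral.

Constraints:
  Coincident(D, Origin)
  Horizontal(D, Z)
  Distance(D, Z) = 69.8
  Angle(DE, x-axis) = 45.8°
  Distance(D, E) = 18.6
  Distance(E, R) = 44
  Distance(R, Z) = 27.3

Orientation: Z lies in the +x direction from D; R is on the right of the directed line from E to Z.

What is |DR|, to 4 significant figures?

49.10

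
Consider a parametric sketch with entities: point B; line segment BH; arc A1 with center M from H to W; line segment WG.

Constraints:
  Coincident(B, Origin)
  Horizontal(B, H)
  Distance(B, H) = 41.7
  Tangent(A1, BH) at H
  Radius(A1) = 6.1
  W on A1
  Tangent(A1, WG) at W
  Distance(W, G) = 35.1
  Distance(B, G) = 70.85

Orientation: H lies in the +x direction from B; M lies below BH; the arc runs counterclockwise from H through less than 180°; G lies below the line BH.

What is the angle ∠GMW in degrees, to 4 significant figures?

80.14°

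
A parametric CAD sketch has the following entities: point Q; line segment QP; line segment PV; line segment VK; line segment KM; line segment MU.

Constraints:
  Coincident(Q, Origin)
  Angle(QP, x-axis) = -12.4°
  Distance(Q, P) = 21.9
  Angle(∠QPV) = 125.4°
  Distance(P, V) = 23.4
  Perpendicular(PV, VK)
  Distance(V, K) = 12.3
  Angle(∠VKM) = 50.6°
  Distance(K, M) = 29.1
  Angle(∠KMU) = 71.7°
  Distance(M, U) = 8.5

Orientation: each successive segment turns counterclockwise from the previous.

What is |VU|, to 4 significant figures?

18.68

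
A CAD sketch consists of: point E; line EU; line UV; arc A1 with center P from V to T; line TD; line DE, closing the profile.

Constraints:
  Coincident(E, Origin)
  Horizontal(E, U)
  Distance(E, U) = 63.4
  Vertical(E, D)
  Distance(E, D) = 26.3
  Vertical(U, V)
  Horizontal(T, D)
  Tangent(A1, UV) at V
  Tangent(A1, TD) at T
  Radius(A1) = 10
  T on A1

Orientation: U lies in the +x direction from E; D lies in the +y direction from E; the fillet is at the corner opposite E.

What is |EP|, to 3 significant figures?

55.8

E is at the origin; E and U share the same y with |EU| = 63.4 and U on the +x side, so U = (63.4, 0.00). E and D share the same x with |ED| = 26.3 and D on the +y side, so D = (0.00, 26.3). The virtual corner opposite E is at (63.4, 26.3). Tangency of A1 to UV means the radius PV is perpendicular to UV and tangency of A1 to TD means the radius PT is perpendicular to TD, with radius 10.0, so the center P sits 10.0 in from both sides at P = (53.4, 16.3). Then |EP| = |P − E| = 55.8.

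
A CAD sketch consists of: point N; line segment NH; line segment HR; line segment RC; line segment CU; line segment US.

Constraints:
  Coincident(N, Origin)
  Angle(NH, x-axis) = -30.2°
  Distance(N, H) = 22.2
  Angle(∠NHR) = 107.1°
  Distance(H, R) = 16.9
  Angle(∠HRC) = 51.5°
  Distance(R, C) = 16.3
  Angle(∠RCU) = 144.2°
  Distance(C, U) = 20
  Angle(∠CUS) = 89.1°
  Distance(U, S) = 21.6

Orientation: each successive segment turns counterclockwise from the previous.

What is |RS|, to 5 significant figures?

35.024

∠RCU = 144.2° gives CU at -153.00° from the x-axis; with |CU| = 20.0, U = (-2.3213, -6.2923). ∠CUS = 89.1° gives US at -62.100° from the x-axis; with |US| = 21.6, S = (7.7860, -25.382). Then |RS| = |S − R| = 35.024.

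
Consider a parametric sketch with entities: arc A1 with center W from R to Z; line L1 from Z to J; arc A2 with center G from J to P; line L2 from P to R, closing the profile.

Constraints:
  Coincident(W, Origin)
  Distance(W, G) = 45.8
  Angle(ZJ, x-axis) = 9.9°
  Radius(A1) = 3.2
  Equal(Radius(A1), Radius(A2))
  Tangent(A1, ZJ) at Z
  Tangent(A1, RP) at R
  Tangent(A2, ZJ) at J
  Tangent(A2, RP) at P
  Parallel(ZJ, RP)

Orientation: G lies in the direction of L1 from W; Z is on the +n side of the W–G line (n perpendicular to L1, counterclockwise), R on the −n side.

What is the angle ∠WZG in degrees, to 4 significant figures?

86.00°

W is at the origin and G lies 45.8 along u from W, so G = 45.8·u = (45.12, 7.874). Tangency of A1 to both parallel lines with radius 3.2 puts Z and R at W ± 3.2·n: Z = (-0.5502, 3.152), R = (0.5502, -3.152). Then cos ∠WZG = ZW·ZG / (|ZW||ZG|), giving 86.00°.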